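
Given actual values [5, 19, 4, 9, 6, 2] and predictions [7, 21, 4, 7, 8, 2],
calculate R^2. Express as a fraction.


Mean(y) = 15/2. SS_res = 16. SS_tot = 371/2. R^2 = 1 - 16/(371/2) = 339/371.

339/371


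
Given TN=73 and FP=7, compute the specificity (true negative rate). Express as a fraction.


Specificity = TN / (TN + FP) = 73 / 80 = 73/80.

73/80


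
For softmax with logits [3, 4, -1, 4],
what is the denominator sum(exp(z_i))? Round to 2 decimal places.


Denom = e^3=20.0855 + e^4=54.5982 + e^-1=0.3679 + e^4=54.5982. Sum = 129.6498, which rounds to 129.65.

129.65


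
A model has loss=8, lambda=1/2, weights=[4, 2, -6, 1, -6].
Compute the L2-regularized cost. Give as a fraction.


L2 sq norm = sum(w^2) = 93. J = 8 + 1/2 * 93 = 109/2.

109/2


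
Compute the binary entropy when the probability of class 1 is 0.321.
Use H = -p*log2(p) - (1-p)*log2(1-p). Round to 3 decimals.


H = -0.321*log2(0.321) - 0.679*log2(0.679) = 0.905.

0.905


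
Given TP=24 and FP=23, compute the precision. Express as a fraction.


Precision = TP / (TP + FP) = 24 / 47 = 24/47.

24/47


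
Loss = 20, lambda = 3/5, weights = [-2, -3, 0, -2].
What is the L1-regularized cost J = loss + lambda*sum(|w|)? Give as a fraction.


L1 norm = sum(|w|) = 7. J = 20 + 3/5 * 7 = 121/5.

121/5


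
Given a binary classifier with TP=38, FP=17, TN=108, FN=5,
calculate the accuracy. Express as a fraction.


Accuracy = (TP + TN) / (TP + TN + FP + FN) = (38 + 108) / 168 = 73/84.

73/84


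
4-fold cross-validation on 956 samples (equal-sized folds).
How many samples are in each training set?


Each validation fold has 956/4 = 239 samples. Training set = 956 - 239 = 717.

717


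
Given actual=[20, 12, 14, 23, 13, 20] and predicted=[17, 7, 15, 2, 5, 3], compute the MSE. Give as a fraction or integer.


MSE = (1/6) * ((20-17)^2=9 + (12-7)^2=25 + (14-15)^2=1 + (23-2)^2=441 + (13-5)^2=64 + (20-3)^2=289). Sum = 829. MSE = 829/6.

829/6


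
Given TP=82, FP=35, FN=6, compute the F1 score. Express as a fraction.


Precision = 82/117 = 82/117. Recall = 82/88 = 41/44. F1 = 2*P*R/(P+R) = 4/5.

4/5


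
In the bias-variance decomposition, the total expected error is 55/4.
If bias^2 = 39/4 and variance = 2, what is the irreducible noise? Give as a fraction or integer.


Total error = bias^2 + variance + irreducible noise. So irreducible noise = 55/4 - 39/4 - 2 = 2.

2


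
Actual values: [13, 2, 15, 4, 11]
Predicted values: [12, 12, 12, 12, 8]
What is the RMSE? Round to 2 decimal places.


MSE = 36.6000. RMSE = sqrt(36.6000) = 6.05.

6.05


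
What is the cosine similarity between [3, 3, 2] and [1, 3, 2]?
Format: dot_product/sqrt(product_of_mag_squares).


dot = 16. |a|^2 = 22, |b|^2 = 14. cos = 16/sqrt(308).

16/sqrt(308)


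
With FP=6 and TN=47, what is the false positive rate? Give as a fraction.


FPR = FP / (FP + TN) = 6 / 53 = 6/53.

6/53


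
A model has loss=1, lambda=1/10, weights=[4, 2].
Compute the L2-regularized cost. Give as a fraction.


L2 sq norm = sum(w^2) = 20. J = 1 + 1/10 * 20 = 3.

3


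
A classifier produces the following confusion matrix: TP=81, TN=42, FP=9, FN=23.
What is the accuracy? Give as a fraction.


Accuracy = (TP + TN) / (TP + TN + FP + FN) = (81 + 42) / 155 = 123/155.

123/155


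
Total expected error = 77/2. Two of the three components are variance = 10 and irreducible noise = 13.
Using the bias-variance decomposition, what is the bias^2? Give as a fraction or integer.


Total error = bias^2 + variance + irreducible noise. So bias^2 = 77/2 - 10 - 13 = 31/2.

31/2


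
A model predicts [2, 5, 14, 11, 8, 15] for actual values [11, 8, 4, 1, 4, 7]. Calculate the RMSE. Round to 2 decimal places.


MSE = 61.6667. RMSE = sqrt(61.6667) = 7.85.

7.85


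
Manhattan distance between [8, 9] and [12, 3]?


d = sum of absolute differences: |8-12|=4 + |9-3|=6 = 10.

10


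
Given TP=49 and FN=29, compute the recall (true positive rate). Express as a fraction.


Recall = TP / (TP + FN) = 49 / 78 = 49/78.

49/78


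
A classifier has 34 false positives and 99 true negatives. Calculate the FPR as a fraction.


FPR = FP / (FP + TN) = 34 / 133 = 34/133.

34/133


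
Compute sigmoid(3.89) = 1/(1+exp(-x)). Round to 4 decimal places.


sigma(3.89) = 1/(1+e^(-3.89)) = 1/(1+0.020445) = 1/1.020445 = 0.9800.

0.9800


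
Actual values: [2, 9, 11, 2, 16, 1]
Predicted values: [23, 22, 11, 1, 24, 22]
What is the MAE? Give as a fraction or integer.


MAE = (1/6) * (|2-23|=21 + |9-22|=13 + |11-11|=0 + |2-1|=1 + |16-24|=8 + |1-22|=21). Sum = 64. MAE = 32/3.

32/3


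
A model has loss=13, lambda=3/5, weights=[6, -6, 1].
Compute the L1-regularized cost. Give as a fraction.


L1 norm = sum(|w|) = 13. J = 13 + 3/5 * 13 = 104/5.

104/5


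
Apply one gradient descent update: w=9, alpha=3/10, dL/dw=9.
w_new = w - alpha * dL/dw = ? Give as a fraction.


w_new = 9 - 3/10 * 9 = 9 - 27/10 = 63/10.

63/10


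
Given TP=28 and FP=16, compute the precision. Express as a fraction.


Precision = TP / (TP + FP) = 28 / 44 = 7/11.

7/11


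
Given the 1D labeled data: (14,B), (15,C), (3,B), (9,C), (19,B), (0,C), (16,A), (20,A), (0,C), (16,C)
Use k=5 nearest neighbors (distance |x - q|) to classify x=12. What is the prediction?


Distances: |14-12|=2, |15-12|=3, |3-12|=9, |9-12|=3, |19-12|=7, |0-12|=12, |16-12|=4, |20-12|=8, |0-12|=12, |16-12|=4. 5 nearest: (14,B), (15,C), (9,C), (16,A), (16,C). Counts: {'B': 1, 'C': 3, 'A': 1}. Majority class: C.

C


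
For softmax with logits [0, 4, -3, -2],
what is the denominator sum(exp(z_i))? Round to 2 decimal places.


Denom = e^0=1.0000 + e^4=54.5982 + e^-3=0.0498 + e^-2=0.1353. Sum = 55.7833, which rounds to 55.78.

55.78


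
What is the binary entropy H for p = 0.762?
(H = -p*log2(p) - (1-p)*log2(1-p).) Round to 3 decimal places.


H = -0.762*log2(0.762) - 0.238*log2(0.238) = 0.792.

0.792


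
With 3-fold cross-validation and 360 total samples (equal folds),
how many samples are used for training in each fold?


Each validation fold has 360/3 = 120 samples. Training set = 360 - 120 = 240.

240


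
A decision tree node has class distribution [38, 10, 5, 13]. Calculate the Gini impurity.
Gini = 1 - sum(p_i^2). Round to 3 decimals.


Total = 66. Proportions: 38/66, 10/66, 5/66, 13/66. sum(p_i^2) = 0.3990. Gini = 1 - 0.3990 = 0.6010, which rounds to 0.601.

0.601


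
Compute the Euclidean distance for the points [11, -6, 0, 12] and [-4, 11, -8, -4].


d = sqrt(sum of squared differences). (11--4)^2=225, (-6-11)^2=289, (0--8)^2=64, (12--4)^2=256. Sum = 834.

sqrt(834)


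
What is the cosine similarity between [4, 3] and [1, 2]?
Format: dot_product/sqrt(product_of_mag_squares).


dot = 10. |a|^2 = 25, |b|^2 = 5. cos = 10/sqrt(125).

10/sqrt(125)


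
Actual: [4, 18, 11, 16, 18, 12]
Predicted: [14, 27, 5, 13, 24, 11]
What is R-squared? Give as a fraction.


Mean(y) = 79/6. SS_res = 263. SS_tot = 869/6. R^2 = 1 - 263/(869/6) = -709/869.

-709/869


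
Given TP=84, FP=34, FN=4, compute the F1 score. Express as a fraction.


Precision = 84/118 = 42/59. Recall = 84/88 = 21/22. F1 = 2*P*R/(P+R) = 84/103.

84/103


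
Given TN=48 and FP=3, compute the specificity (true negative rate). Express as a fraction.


Specificity = TN / (TN + FP) = 48 / 51 = 16/17.

16/17


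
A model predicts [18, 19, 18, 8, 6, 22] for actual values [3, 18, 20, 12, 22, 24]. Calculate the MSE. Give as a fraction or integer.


MSE = (1/6) * ((3-18)^2=225 + (18-19)^2=1 + (20-18)^2=4 + (12-8)^2=16 + (22-6)^2=256 + (24-22)^2=4). Sum = 506. MSE = 253/3.

253/3


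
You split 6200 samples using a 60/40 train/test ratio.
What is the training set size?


Test set = 6200 * 40% = 2480. Training set = 6200 - 2480 = 3720.

3720


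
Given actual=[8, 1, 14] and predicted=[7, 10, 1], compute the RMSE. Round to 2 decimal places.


MSE = 83.6667. RMSE = sqrt(83.6667) = 9.15.

9.15


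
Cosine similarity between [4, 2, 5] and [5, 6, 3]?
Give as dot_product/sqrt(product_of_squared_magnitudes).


dot = 47. |a|^2 = 45, |b|^2 = 70. cos = 47/sqrt(3150).

47/sqrt(3150)


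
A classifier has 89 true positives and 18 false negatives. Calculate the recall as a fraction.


Recall = TP / (TP + FN) = 89 / 107 = 89/107.

89/107


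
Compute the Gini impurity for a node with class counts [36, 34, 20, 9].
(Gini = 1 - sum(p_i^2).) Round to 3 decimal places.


Total = 99. Proportions: 36/99, 34/99, 20/99, 9/99. sum(p_i^2) = 0.2993. Gini = 1 - 0.2993 = 0.7007, which rounds to 0.701.

0.701


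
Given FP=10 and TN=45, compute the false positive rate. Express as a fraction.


FPR = FP / (FP + TN) = 10 / 55 = 2/11.

2/11


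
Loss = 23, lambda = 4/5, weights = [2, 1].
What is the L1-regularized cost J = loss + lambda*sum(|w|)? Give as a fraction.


L1 norm = sum(|w|) = 3. J = 23 + 4/5 * 3 = 127/5.

127/5


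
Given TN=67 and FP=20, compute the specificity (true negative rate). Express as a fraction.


Specificity = TN / (TN + FP) = 67 / 87 = 67/87.

67/87


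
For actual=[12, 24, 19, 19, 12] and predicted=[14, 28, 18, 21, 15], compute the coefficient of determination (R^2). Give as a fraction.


Mean(y) = 86/5. SS_res = 34. SS_tot = 534/5. R^2 = 1 - 34/(534/5) = 182/267.

182/267


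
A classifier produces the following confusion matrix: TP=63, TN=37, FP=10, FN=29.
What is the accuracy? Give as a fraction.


Accuracy = (TP + TN) / (TP + TN + FP + FN) = (63 + 37) / 139 = 100/139.

100/139


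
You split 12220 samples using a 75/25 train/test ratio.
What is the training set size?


Test set = 12220 * 25% = 3055. Training set = 12220 - 3055 = 9165.

9165


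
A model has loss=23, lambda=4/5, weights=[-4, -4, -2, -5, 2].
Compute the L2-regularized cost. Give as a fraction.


L2 sq norm = sum(w^2) = 65. J = 23 + 4/5 * 65 = 75.

75


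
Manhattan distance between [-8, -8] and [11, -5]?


d = sum of absolute differences: |-8-11|=19 + |-8--5|=3 = 22.

22


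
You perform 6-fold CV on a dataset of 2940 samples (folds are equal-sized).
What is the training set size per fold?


Each validation fold has 2940/6 = 490 samples. Training set = 2940 - 490 = 2450.

2450


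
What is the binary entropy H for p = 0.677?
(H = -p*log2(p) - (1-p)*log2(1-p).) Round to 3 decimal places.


H = -0.677*log2(0.677) - 0.323*log2(0.323) = 0.908.

0.908


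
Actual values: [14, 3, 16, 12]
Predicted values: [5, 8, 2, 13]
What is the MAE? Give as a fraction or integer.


MAE = (1/4) * (|14-5|=9 + |3-8|=5 + |16-2|=14 + |12-13|=1). Sum = 29. MAE = 29/4.

29/4


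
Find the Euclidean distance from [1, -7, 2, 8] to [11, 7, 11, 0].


d = sqrt(sum of squared differences). (1-11)^2=100, (-7-7)^2=196, (2-11)^2=81, (8-0)^2=64. Sum = 441.

21


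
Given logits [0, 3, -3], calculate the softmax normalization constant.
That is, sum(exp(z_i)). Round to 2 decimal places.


Denom = e^0=1.0000 + e^3=20.0855 + e^-3=0.0498. Sum = 21.1353, which rounds to 21.14.

21.14


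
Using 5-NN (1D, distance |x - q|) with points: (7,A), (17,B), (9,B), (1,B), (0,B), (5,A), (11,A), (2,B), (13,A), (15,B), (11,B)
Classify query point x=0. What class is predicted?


Distances: |7-0|=7, |17-0|=17, |9-0|=9, |1-0|=1, |0-0|=0, |5-0|=5, |11-0|=11, |2-0|=2, |13-0|=13, |15-0|=15, |11-0|=11. 5 nearest: (0,B), (1,B), (2,B), (5,A), (7,A). Counts: {'B': 3, 'A': 2}. Majority class: B.

B


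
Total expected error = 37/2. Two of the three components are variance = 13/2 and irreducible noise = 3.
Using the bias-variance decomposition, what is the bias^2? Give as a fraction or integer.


Total error = bias^2 + variance + irreducible noise. So bias^2 = 37/2 - 13/2 - 3 = 9.

9


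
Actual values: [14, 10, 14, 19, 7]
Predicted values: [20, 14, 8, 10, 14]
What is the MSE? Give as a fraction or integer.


MSE = (1/5) * ((14-20)^2=36 + (10-14)^2=16 + (14-8)^2=36 + (19-10)^2=81 + (7-14)^2=49). Sum = 218. MSE = 218/5.

218/5


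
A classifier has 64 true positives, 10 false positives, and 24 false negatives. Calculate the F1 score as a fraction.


Precision = 64/74 = 32/37. Recall = 64/88 = 8/11. F1 = 2*P*R/(P+R) = 64/81.

64/81


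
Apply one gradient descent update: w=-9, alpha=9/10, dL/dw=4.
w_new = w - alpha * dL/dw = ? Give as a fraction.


w_new = -9 - 9/10 * 4 = -9 - 18/5 = -63/5.

-63/5


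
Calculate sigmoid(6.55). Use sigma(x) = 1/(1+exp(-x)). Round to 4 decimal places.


sigma(6.55) = 1/(1+e^(-6.55)) = 1/(1+0.001430) = 1/1.001430 = 0.9986.

0.9986


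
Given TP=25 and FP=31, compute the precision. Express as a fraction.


Precision = TP / (TP + FP) = 25 / 56 = 25/56.

25/56


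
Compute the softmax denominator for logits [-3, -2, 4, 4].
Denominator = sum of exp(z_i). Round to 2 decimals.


Denom = e^-3=0.0498 + e^-2=0.1353 + e^4=54.5982 + e^4=54.5982. Sum = 109.3815, which rounds to 109.38.

109.38


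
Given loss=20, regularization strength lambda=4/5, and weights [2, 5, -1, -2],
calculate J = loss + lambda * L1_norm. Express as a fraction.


L1 norm = sum(|w|) = 10. J = 20 + 4/5 * 10 = 28.

28


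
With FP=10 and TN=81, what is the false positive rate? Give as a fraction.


FPR = FP / (FP + TN) = 10 / 91 = 10/91.

10/91


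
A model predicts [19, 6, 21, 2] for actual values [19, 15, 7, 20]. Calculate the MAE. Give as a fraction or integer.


MAE = (1/4) * (|19-19|=0 + |15-6|=9 + |7-21|=14 + |20-2|=18). Sum = 41. MAE = 41/4.

41/4


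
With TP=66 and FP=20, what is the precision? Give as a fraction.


Precision = TP / (TP + FP) = 66 / 86 = 33/43.

33/43


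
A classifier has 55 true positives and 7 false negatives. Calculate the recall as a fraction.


Recall = TP / (TP + FN) = 55 / 62 = 55/62.

55/62


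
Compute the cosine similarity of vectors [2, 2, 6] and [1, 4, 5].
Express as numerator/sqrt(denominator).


dot = 40. |a|^2 = 44, |b|^2 = 42. cos = 40/sqrt(1848).

40/sqrt(1848)


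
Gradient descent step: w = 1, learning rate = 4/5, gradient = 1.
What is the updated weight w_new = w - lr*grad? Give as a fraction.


w_new = 1 - 4/5 * 1 = 1 - 4/5 = 1/5.

1/5


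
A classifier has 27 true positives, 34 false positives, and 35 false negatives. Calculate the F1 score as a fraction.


Precision = 27/61 = 27/61. Recall = 27/62 = 27/62. F1 = 2*P*R/(P+R) = 18/41.

18/41


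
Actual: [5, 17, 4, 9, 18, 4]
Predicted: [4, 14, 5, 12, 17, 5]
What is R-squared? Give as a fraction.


Mean(y) = 19/2. SS_res = 22. SS_tot = 419/2. R^2 = 1 - 22/(419/2) = 375/419.

375/419


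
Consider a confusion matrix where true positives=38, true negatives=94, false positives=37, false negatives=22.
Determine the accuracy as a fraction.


Accuracy = (TP + TN) / (TP + TN + FP + FN) = (38 + 94) / 191 = 132/191.

132/191


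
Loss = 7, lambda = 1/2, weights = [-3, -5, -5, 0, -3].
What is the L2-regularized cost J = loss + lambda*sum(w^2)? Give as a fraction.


L2 sq norm = sum(w^2) = 68. J = 7 + 1/2 * 68 = 41.

41


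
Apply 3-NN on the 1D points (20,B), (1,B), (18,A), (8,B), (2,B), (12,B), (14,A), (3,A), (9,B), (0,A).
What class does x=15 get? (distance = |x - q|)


Distances: |20-15|=5, |1-15|=14, |18-15|=3, |8-15|=7, |2-15|=13, |12-15|=3, |14-15|=1, |3-15|=12, |9-15|=6, |0-15|=15. 3 nearest: (14,A), (18,A), (12,B). Counts: {'A': 2, 'B': 1}. Majority class: A.

A


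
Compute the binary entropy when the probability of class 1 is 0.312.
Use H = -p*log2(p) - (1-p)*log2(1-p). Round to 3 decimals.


H = -0.312*log2(0.312) - 0.688*log2(0.688) = 0.895.

0.895


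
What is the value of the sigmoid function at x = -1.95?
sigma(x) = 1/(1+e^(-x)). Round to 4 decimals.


sigma(-1.95) = 1/(1+e^(1.95)) = 1/(1+7.028688) = 1/8.028688 = 0.1246.

0.1246


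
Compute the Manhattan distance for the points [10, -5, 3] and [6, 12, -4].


d = sum of absolute differences: |10-6|=4 + |-5-12|=17 + |3--4|=7 = 28.

28


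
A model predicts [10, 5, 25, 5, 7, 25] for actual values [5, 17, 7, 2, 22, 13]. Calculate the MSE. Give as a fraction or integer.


MSE = (1/6) * ((5-10)^2=25 + (17-5)^2=144 + (7-25)^2=324 + (2-5)^2=9 + (22-7)^2=225 + (13-25)^2=144). Sum = 871. MSE = 871/6.

871/6


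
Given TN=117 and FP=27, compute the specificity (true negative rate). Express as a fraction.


Specificity = TN / (TN + FP) = 117 / 144 = 13/16.

13/16


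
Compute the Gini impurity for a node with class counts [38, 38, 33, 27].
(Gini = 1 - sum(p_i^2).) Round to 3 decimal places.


Total = 136. Proportions: 38/136, 38/136, 33/136, 27/136. sum(p_i^2) = 0.2544. Gini = 1 - 0.2544 = 0.7456, which rounds to 0.746.

0.746


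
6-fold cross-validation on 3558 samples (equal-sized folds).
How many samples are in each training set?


Each validation fold has 3558/6 = 593 samples. Training set = 3558 - 593 = 2965.

2965


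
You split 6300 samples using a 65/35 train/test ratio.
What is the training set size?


Test set = 6300 * 35% = 2205. Training set = 6300 - 2205 = 4095.

4095


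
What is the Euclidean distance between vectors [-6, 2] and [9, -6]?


d = sqrt(sum of squared differences). (-6-9)^2=225, (2--6)^2=64. Sum = 289.

17


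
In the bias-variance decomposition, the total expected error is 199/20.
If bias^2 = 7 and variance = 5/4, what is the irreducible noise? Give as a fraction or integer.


Total error = bias^2 + variance + irreducible noise. So irreducible noise = 199/20 - 7 - 5/4 = 17/10.

17/10


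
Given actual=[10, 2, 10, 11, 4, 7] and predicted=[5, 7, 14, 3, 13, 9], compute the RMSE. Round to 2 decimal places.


MSE = 35.8333. RMSE = sqrt(35.8333) = 5.99.

5.99


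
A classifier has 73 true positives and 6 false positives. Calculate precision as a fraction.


Precision = TP / (TP + FP) = 73 / 79 = 73/79.

73/79


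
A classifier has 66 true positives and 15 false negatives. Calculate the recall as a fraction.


Recall = TP / (TP + FN) = 66 / 81 = 22/27.

22/27


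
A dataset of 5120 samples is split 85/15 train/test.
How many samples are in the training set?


Test set = 5120 * 15% = 768. Training set = 5120 - 768 = 4352.

4352


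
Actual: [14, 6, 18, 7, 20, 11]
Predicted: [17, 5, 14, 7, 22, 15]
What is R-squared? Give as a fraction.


Mean(y) = 38/3. SS_res = 46. SS_tot = 490/3. R^2 = 1 - 46/(490/3) = 176/245.

176/245


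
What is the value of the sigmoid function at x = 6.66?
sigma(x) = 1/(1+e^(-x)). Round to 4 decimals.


sigma(6.66) = 1/(1+e^(-6.66)) = 1/(1+0.001281) = 1/1.001281 = 0.9987.

0.9987


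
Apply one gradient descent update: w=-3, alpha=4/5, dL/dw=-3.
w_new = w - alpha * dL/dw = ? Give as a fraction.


w_new = -3 - 4/5 * -3 = -3 - -12/5 = -3/5.

-3/5


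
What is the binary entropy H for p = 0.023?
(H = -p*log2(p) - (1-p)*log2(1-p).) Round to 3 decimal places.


H = -0.023*log2(0.023) - 0.977*log2(0.977) = 0.158.

0.158


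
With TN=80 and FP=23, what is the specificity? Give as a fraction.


Specificity = TN / (TN + FP) = 80 / 103 = 80/103.

80/103


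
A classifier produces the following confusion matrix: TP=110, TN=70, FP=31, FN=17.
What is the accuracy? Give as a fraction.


Accuracy = (TP + TN) / (TP + TN + FP + FN) = (110 + 70) / 228 = 15/19.

15/19


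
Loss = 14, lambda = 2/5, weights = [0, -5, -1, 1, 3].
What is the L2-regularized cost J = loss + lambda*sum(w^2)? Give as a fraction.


L2 sq norm = sum(w^2) = 36. J = 14 + 2/5 * 36 = 142/5.

142/5


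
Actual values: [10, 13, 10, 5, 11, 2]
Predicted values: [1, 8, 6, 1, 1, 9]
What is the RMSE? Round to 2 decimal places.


MSE = 47.8333. RMSE = sqrt(47.8333) = 6.92.

6.92


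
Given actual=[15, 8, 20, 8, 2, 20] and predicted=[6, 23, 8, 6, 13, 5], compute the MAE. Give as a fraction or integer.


MAE = (1/6) * (|15-6|=9 + |8-23|=15 + |20-8|=12 + |8-6|=2 + |2-13|=11 + |20-5|=15). Sum = 64. MAE = 32/3.

32/3


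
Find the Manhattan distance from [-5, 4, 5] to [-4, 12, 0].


d = sum of absolute differences: |-5--4|=1 + |4-12|=8 + |5-0|=5 = 14.

14


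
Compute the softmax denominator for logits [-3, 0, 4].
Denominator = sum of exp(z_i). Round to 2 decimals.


Denom = e^-3=0.0498 + e^0=1.0000 + e^4=54.5982. Sum = 55.6480, which rounds to 55.65.

55.65


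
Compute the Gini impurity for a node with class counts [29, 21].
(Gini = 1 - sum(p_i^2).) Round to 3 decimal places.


Total = 50. Proportions: 29/50, 21/50. sum(p_i^2) = 0.5128. Gini = 1 - 0.5128 = 0.4872, which rounds to 0.487.

0.487


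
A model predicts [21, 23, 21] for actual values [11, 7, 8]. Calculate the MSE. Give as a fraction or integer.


MSE = (1/3) * ((11-21)^2=100 + (7-23)^2=256 + (8-21)^2=169). Sum = 525. MSE = 175.

175


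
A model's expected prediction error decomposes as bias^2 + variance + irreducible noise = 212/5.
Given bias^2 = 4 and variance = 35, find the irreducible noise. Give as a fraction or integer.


Total error = bias^2 + variance + irreducible noise. So irreducible noise = 212/5 - 4 - 35 = 17/5.

17/5


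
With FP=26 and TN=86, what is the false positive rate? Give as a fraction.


FPR = FP / (FP + TN) = 26 / 112 = 13/56.

13/56


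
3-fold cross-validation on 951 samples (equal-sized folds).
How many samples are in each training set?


Each validation fold has 951/3 = 317 samples. Training set = 951 - 317 = 634.

634


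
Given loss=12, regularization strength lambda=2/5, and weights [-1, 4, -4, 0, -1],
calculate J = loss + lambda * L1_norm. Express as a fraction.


L1 norm = sum(|w|) = 10. J = 12 + 2/5 * 10 = 16.

16


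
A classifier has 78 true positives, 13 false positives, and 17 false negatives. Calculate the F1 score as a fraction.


Precision = 78/91 = 6/7. Recall = 78/95 = 78/95. F1 = 2*P*R/(P+R) = 26/31.

26/31


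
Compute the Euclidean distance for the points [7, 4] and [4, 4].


d = sqrt(sum of squared differences). (7-4)^2=9, (4-4)^2=0. Sum = 9.

3


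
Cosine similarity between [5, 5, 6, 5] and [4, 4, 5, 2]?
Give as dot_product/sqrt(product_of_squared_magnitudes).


dot = 80. |a|^2 = 111, |b|^2 = 61. cos = 80/sqrt(6771).

80/sqrt(6771)


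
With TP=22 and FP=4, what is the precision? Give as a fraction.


Precision = TP / (TP + FP) = 22 / 26 = 11/13.

11/13


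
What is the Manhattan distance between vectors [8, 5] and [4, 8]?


d = sum of absolute differences: |8-4|=4 + |5-8|=3 = 7.

7


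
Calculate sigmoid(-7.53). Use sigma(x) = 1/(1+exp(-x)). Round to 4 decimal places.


sigma(-7.53) = 1/(1+e^(7.53)) = 1/(1+1863.105504) = 1/1864.105504 = 0.0005.

0.0005


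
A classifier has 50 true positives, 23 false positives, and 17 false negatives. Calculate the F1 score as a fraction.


Precision = 50/73 = 50/73. Recall = 50/67 = 50/67. F1 = 2*P*R/(P+R) = 5/7.

5/7


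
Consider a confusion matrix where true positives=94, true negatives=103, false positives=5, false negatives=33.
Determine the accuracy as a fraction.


Accuracy = (TP + TN) / (TP + TN + FP + FN) = (94 + 103) / 235 = 197/235.

197/235


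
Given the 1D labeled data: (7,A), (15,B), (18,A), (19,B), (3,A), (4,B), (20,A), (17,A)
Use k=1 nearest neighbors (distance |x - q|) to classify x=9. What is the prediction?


Distances: |7-9|=2, |15-9|=6, |18-9|=9, |19-9|=10, |3-9|=6, |4-9|=5, |20-9|=11, |17-9|=8. 1 nearest: (7,A). Counts: {'A': 1}. Majority class: A.

A


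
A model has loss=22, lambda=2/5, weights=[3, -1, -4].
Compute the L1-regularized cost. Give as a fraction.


L1 norm = sum(|w|) = 8. J = 22 + 2/5 * 8 = 126/5.

126/5


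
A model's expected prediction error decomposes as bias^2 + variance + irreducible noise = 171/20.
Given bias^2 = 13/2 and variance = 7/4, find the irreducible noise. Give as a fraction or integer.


Total error = bias^2 + variance + irreducible noise. So irreducible noise = 171/20 - 13/2 - 7/4 = 3/10.

3/10


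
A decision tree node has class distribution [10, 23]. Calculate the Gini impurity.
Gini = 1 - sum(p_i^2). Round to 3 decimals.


Total = 33. Proportions: 10/33, 23/33. sum(p_i^2) = 0.5776. Gini = 1 - 0.5776 = 0.4224, which rounds to 0.422.

0.422


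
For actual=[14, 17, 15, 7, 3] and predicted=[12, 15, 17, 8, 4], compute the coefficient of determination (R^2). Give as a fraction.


Mean(y) = 56/5. SS_res = 14. SS_tot = 704/5. R^2 = 1 - 14/(704/5) = 317/352.

317/352


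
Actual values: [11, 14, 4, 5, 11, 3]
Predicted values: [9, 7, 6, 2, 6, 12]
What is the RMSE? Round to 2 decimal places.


MSE = 28.6667. RMSE = sqrt(28.6667) = 5.35.

5.35


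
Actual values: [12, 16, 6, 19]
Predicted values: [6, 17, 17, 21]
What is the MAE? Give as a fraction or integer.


MAE = (1/4) * (|12-6|=6 + |16-17|=1 + |6-17|=11 + |19-21|=2). Sum = 20. MAE = 5.

5


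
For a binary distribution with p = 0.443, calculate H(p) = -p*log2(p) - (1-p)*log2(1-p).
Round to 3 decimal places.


H = -0.443*log2(0.443) - 0.557*log2(0.557) = 0.991.

0.991


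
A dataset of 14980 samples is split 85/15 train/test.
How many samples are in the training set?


Test set = 14980 * 15% = 2247. Training set = 14980 - 2247 = 12733.

12733


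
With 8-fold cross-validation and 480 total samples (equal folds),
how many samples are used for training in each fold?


Each validation fold has 480/8 = 60 samples. Training set = 480 - 60 = 420.

420


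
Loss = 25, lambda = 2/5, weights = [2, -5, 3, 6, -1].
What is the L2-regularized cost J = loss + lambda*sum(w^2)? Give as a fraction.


L2 sq norm = sum(w^2) = 75. J = 25 + 2/5 * 75 = 55.

55


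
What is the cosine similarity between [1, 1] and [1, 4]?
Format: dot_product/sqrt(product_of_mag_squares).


dot = 5. |a|^2 = 2, |b|^2 = 17. cos = 5/sqrt(34).

5/sqrt(34)


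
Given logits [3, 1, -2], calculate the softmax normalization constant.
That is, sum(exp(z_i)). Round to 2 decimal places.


Denom = e^3=20.0855 + e^1=2.7183 + e^-2=0.1353. Sum = 22.9391, which rounds to 22.94.

22.94


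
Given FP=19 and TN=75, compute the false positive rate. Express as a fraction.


FPR = FP / (FP + TN) = 19 / 94 = 19/94.

19/94


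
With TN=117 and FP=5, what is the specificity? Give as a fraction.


Specificity = TN / (TN + FP) = 117 / 122 = 117/122.

117/122


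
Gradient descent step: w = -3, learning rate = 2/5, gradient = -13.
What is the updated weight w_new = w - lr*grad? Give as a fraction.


w_new = -3 - 2/5 * -13 = -3 - -26/5 = 11/5.

11/5


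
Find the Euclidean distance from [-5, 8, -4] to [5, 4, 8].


d = sqrt(sum of squared differences). (-5-5)^2=100, (8-4)^2=16, (-4-8)^2=144. Sum = 260.

sqrt(260)


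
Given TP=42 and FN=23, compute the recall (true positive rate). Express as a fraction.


Recall = TP / (TP + FN) = 42 / 65 = 42/65.

42/65


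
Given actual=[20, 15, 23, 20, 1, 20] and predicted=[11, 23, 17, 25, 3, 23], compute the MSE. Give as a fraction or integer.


MSE = (1/6) * ((20-11)^2=81 + (15-23)^2=64 + (23-17)^2=36 + (20-25)^2=25 + (1-3)^2=4 + (20-23)^2=9). Sum = 219. MSE = 73/2.

73/2


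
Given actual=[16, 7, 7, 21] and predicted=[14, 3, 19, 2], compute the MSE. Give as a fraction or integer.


MSE = (1/4) * ((16-14)^2=4 + (7-3)^2=16 + (7-19)^2=144 + (21-2)^2=361). Sum = 525. MSE = 525/4.

525/4


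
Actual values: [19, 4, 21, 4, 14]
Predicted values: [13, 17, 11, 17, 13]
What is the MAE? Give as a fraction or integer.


MAE = (1/5) * (|19-13|=6 + |4-17|=13 + |21-11|=10 + |4-17|=13 + |14-13|=1). Sum = 43. MAE = 43/5.

43/5


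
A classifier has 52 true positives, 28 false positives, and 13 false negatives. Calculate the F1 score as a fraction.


Precision = 52/80 = 13/20. Recall = 52/65 = 4/5. F1 = 2*P*R/(P+R) = 104/145.

104/145


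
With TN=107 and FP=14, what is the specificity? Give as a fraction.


Specificity = TN / (TN + FP) = 107 / 121 = 107/121.

107/121


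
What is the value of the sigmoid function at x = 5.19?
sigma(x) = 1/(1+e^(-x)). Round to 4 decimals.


sigma(5.19) = 1/(1+e^(-5.19)) = 1/(1+0.005572) = 1/1.005572 = 0.9945.

0.9945


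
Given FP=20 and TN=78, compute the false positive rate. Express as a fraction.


FPR = FP / (FP + TN) = 20 / 98 = 10/49.

10/49


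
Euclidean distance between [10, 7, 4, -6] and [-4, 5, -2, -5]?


d = sqrt(sum of squared differences). (10--4)^2=196, (7-5)^2=4, (4--2)^2=36, (-6--5)^2=1. Sum = 237.

sqrt(237)


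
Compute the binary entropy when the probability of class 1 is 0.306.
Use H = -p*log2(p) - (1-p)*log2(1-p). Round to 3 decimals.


H = -0.306*log2(0.306) - 0.694*log2(0.694) = 0.889.

0.889


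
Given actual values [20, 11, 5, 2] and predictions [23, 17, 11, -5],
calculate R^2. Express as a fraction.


Mean(y) = 19/2. SS_res = 130. SS_tot = 189. R^2 = 1 - 130/(189) = 59/189.

59/189


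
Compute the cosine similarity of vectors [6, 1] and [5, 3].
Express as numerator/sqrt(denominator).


dot = 33. |a|^2 = 37, |b|^2 = 34. cos = 33/sqrt(1258).

33/sqrt(1258)


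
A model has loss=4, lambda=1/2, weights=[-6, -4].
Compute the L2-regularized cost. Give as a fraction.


L2 sq norm = sum(w^2) = 52. J = 4 + 1/2 * 52 = 30.

30


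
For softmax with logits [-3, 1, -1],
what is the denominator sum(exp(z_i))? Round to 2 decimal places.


Denom = e^-3=0.0498 + e^1=2.7183 + e^-1=0.3679. Sum = 3.1360, which rounds to 3.14.

3.14


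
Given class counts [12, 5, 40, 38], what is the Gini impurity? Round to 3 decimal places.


Total = 95. Proportions: 12/95, 5/95, 40/95, 38/95. sum(p_i^2) = 0.3560. Gini = 1 - 0.3560 = 0.6440, which rounds to 0.644.

0.644


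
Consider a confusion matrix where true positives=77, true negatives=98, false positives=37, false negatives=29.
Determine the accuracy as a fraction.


Accuracy = (TP + TN) / (TP + TN + FP + FN) = (77 + 98) / 241 = 175/241.

175/241


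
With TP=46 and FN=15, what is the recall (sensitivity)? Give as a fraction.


Recall = TP / (TP + FN) = 46 / 61 = 46/61.

46/61


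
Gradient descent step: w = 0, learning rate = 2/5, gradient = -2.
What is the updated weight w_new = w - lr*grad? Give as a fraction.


w_new = 0 - 2/5 * -2 = 0 - -4/5 = 4/5.

4/5


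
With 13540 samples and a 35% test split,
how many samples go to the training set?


Test set = 13540 * 35% = 4739. Training set = 13540 - 4739 = 8801.

8801


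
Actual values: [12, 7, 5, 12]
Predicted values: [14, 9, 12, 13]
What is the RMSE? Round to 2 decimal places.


MSE = 14.5000. RMSE = sqrt(14.5000) = 3.81.

3.81


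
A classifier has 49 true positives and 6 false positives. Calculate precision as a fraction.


Precision = TP / (TP + FP) = 49 / 55 = 49/55.

49/55


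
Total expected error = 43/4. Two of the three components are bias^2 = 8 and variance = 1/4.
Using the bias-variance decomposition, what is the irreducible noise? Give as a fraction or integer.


Total error = bias^2 + variance + irreducible noise. So irreducible noise = 43/4 - 8 - 1/4 = 5/2.

5/2


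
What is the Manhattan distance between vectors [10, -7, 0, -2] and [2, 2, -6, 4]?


d = sum of absolute differences: |10-2|=8 + |-7-2|=9 + |0--6|=6 + |-2-4|=6 = 29.

29


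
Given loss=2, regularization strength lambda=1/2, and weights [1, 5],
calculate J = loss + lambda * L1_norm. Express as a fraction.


L1 norm = sum(|w|) = 6. J = 2 + 1/2 * 6 = 5.

5


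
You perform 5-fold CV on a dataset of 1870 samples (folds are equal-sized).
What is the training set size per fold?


Each validation fold has 1870/5 = 374 samples. Training set = 1870 - 374 = 1496.

1496


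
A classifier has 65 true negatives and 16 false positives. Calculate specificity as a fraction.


Specificity = TN / (TN + FP) = 65 / 81 = 65/81.

65/81


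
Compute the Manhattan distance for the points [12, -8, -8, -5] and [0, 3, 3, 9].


d = sum of absolute differences: |12-0|=12 + |-8-3|=11 + |-8-3|=11 + |-5-9|=14 = 48.

48


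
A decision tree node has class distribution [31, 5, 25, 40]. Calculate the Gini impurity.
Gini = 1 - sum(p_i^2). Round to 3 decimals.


Total = 101. Proportions: 31/101, 5/101, 25/101, 40/101. sum(p_i^2) = 0.3148. Gini = 1 - 0.3148 = 0.6852, which rounds to 0.685.

0.685


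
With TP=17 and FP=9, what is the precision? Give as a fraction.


Precision = TP / (TP + FP) = 17 / 26 = 17/26.

17/26


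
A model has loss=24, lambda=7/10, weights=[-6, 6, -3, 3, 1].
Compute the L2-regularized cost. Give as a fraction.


L2 sq norm = sum(w^2) = 91. J = 24 + 7/10 * 91 = 877/10.

877/10


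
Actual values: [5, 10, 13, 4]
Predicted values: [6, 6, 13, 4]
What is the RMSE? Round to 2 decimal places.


MSE = 4.2500. RMSE = sqrt(4.2500) = 2.06.

2.06


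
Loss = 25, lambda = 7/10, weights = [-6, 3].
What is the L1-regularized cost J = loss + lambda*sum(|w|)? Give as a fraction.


L1 norm = sum(|w|) = 9. J = 25 + 7/10 * 9 = 313/10.

313/10


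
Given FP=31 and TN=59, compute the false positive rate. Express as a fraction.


FPR = FP / (FP + TN) = 31 / 90 = 31/90.

31/90


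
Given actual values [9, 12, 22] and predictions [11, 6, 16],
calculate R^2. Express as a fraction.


Mean(y) = 43/3. SS_res = 76. SS_tot = 278/3. R^2 = 1 - 76/(278/3) = 25/139.

25/139


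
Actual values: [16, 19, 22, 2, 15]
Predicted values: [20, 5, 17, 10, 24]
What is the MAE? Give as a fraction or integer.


MAE = (1/5) * (|16-20|=4 + |19-5|=14 + |22-17|=5 + |2-10|=8 + |15-24|=9). Sum = 40. MAE = 8.

8


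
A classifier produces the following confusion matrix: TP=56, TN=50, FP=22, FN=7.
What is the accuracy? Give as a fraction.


Accuracy = (TP + TN) / (TP + TN + FP + FN) = (56 + 50) / 135 = 106/135.

106/135


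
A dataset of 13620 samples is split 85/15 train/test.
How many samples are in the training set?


Test set = 13620 * 15% = 2043. Training set = 13620 - 2043 = 11577.

11577


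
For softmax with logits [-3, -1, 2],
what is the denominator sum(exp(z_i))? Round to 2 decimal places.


Denom = e^-3=0.0498 + e^-1=0.3679 + e^2=7.3891. Sum = 7.8068, which rounds to 7.81.

7.81


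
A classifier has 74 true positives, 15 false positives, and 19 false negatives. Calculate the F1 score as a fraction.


Precision = 74/89 = 74/89. Recall = 74/93 = 74/93. F1 = 2*P*R/(P+R) = 74/91.

74/91


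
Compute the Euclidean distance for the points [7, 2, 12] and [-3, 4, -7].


d = sqrt(sum of squared differences). (7--3)^2=100, (2-4)^2=4, (12--7)^2=361. Sum = 465.

sqrt(465)


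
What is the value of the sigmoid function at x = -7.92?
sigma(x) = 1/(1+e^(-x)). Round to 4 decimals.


sigma(-7.92) = 1/(1+e^(7.92)) = 1/(1+2751.771046) = 1/2752.771046 = 0.0004.

0.0004


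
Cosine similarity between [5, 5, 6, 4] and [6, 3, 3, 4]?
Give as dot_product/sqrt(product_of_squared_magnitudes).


dot = 79. |a|^2 = 102, |b|^2 = 70. cos = 79/sqrt(7140).

79/sqrt(7140)


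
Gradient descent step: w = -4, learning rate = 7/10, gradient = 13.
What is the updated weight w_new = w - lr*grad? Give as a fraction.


w_new = -4 - 7/10 * 13 = -4 - 91/10 = -131/10.

-131/10


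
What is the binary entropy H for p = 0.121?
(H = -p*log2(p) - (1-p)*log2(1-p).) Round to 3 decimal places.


H = -0.121*log2(0.121) - 0.879*log2(0.879) = 0.532.

0.532


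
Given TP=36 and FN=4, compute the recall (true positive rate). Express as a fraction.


Recall = TP / (TP + FN) = 36 / 40 = 9/10.

9/10


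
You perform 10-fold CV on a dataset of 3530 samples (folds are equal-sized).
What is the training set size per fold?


Each validation fold has 3530/10 = 353 samples. Training set = 3530 - 353 = 3177.

3177


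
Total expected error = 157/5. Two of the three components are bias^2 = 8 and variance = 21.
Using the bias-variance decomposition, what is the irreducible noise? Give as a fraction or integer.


Total error = bias^2 + variance + irreducible noise. So irreducible noise = 157/5 - 8 - 21 = 12/5.

12/5


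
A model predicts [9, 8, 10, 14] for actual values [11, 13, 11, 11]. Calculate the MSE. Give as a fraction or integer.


MSE = (1/4) * ((11-9)^2=4 + (13-8)^2=25 + (11-10)^2=1 + (11-14)^2=9). Sum = 39. MSE = 39/4.

39/4


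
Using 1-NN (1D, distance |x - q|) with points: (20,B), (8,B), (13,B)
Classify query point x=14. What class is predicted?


Distances: |20-14|=6, |8-14|=6, |13-14|=1. 1 nearest: (13,B). Counts: {'B': 1}. Majority class: B.

B


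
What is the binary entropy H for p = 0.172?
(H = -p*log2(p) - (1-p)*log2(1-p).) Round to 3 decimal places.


H = -0.172*log2(0.172) - 0.828*log2(0.828) = 0.662.

0.662


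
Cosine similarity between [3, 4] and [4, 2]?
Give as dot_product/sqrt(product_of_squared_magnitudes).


dot = 20. |a|^2 = 25, |b|^2 = 20. cos = 20/sqrt(500).

20/sqrt(500)


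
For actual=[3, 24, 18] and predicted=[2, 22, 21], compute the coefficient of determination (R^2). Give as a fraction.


Mean(y) = 15. SS_res = 14. SS_tot = 234. R^2 = 1 - 14/(234) = 110/117.

110/117


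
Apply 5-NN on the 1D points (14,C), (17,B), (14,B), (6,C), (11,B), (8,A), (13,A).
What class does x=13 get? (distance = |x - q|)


Distances: |14-13|=1, |17-13|=4, |14-13|=1, |6-13|=7, |11-13|=2, |8-13|=5, |13-13|=0. 5 nearest: (13,A), (14,B), (14,C), (11,B), (17,B). Counts: {'A': 1, 'B': 3, 'C': 1}. Majority class: B.

B


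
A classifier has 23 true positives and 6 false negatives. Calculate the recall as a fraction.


Recall = TP / (TP + FN) = 23 / 29 = 23/29.

23/29


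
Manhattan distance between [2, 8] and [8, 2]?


d = sum of absolute differences: |2-8|=6 + |8-2|=6 = 12.

12


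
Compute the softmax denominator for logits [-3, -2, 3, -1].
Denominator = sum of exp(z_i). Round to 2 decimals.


Denom = e^-3=0.0498 + e^-2=0.1353 + e^3=20.0855 + e^-1=0.3679. Sum = 20.6385, which rounds to 20.64.

20.64


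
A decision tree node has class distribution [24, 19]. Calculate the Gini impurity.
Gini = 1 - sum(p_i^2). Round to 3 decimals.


Total = 43. Proportions: 24/43, 19/43. sum(p_i^2) = 0.5068. Gini = 1 - 0.5068 = 0.4932, which rounds to 0.493.

0.493


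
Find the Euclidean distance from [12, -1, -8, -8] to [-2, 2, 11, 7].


d = sqrt(sum of squared differences). (12--2)^2=196, (-1-2)^2=9, (-8-11)^2=361, (-8-7)^2=225. Sum = 791.

sqrt(791)


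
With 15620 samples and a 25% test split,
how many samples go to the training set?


Test set = 15620 * 25% = 3905. Training set = 15620 - 3905 = 11715.

11715


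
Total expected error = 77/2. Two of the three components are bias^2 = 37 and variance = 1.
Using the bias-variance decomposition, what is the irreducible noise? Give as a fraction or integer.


Total error = bias^2 + variance + irreducible noise. So irreducible noise = 77/2 - 37 - 1 = 1/2.

1/2


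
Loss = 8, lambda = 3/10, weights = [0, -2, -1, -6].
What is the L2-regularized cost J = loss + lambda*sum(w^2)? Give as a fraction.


L2 sq norm = sum(w^2) = 41. J = 8 + 3/10 * 41 = 203/10.

203/10


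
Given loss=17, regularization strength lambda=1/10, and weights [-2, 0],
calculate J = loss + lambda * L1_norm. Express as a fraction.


L1 norm = sum(|w|) = 2. J = 17 + 1/10 * 2 = 86/5.

86/5


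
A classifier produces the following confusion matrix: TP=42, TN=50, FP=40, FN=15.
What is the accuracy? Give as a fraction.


Accuracy = (TP + TN) / (TP + TN + FP + FN) = (42 + 50) / 147 = 92/147.

92/147


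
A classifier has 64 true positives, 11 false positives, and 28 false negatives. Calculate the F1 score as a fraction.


Precision = 64/75 = 64/75. Recall = 64/92 = 16/23. F1 = 2*P*R/(P+R) = 128/167.

128/167


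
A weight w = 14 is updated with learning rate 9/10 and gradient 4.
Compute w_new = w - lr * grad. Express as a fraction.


w_new = 14 - 9/10 * 4 = 14 - 18/5 = 52/5.

52/5
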